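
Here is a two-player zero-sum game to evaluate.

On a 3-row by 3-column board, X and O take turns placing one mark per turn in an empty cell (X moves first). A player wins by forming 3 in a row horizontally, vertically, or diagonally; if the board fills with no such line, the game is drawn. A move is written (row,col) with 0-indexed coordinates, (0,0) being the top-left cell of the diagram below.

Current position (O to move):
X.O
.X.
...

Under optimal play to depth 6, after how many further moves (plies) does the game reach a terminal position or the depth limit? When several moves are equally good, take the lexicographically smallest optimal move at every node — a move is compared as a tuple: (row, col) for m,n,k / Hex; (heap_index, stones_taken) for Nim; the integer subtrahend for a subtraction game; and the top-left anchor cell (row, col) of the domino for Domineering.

PV length from [X.O/.X./...]: 6 plies

[X.O/.X./...] O move#1: (0,1):-1/XOO/.X./..., (1,0):-1/X.O/OX./..., (1,2):-1/X.O/.XO/..., (2,0):-1/X.O/.X./O.., (2,1):-1/X.O/.X./.O., (2,2):+0/X.O/.X./..O*
[X.O/.X./..O] X move#2: (0,1):-1/XXO/.X./..O, (1,0):-1/X.O/XX./..O, (1,2):+0/X.O/.XX/..O*, (2,0):-1/X.O/.X./X.O, (2,1):-1/X.O/.X./.XO
[X.O/.XX/..O] O move#3: (0,1):-1/XOO/.XX/..O, (1,0):+0/X.O/OXX/..O*, (2,0):-1/X.O/.XX/O.O, (2,1):-1/X.O/.XX/.OO
[X.O/OXX/..O] X move#4: (0,1):+0/XXO/OXX/..O*, (2,0):+0/X.O/OXX/X.O, (2,1):+0/X.O/OXX/.XO
[XXO/OXX/..O] O move#5: (2,0):-1/XXO/OXX/O.O, (2,1):+0/XXO/OXX/.OO*
[XXO/OXX/.OO] X move#6: (2,0):+0/XXO/OXX/XOO*
[XXO/OXX/XOO] end (terminal +0, O#7); searched X.O/.X./... to 6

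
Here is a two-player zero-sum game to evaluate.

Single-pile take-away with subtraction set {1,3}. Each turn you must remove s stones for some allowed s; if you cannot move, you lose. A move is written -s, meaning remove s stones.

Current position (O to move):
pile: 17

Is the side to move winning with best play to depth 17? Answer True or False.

O winning at [17]: True

[17] O move#1: -1:+1/16*, -3:+1/14
[16] X move#2: -1:-1/15*, -3:-1/13
[15] O move#3: -1:+1/14*, -3:+1/12
[14] X move#4: -1:-1/13*, -3:-1/11
[13] O move#5: -1:+1/12*, -3:+1/10
[12] X move#6: -1:-1/11*, -3:-1/9
[11] O move#7: -1:+1/10*, -3:+1/8
[10] X move#8: -1:-1/9*, -3:-1/7
[9] O move#9: -1:+1/8*, -3:+1/6
[8] X move#10: -1:-1/7*, -3:-1/5
[7] O move#11: -1:+1/6*, -3:+1/4
[6] X move#12: -1:-1/5*, -3:-1/3
[5] O move#13: -1:+1/4*, -3:+1/2
[4] X move#14: -1:-1/3*, -3:-1/1
[3] O move#15: -1:+1/2*, -3:+1/0
[2] X move#16: -1:-1/1*
[1] O move#17: -1:+1/0*
[0] end (terminal -1, X#18); searched 17 to 17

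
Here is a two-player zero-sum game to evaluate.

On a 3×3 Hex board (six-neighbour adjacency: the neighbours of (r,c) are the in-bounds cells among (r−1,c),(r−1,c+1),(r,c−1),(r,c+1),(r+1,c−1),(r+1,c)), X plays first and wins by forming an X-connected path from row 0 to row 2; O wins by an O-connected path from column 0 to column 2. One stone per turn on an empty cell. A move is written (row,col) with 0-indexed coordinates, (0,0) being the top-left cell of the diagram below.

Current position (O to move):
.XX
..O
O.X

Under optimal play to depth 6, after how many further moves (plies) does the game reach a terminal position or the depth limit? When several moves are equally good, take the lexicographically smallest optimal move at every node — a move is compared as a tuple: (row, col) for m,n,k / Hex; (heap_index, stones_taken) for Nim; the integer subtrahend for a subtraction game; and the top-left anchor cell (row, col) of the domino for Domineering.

PV length from [.XX/..O/O.X]: 3 plies

ply 1, O at .XX/..O/O.X | (0,0)=+1→OXX/..O/O.X*; (1,0)=+1→.XX/O.O/O.X; (1,1)=+1→.XX/.OO/O.X; (2,1)=+1→.XX/..O/OOX
ply 2, X at OXX/..O/O.X | (1,0)=-1→OXX/X.O/O.X*; (1,1)=-1→OXX/.XO/O.X; (2,1)=-1→OXX/..O/OXX
ply 3, O at OXX/X.O/O.X | (1,1)=+1→OXX/XOO/O.X*; (2,1)=+1→OXX/X.O/OOX
ply 4: OXX/XOO/O.X is terminal -1 (X); from .XX/..O/O.X depth 6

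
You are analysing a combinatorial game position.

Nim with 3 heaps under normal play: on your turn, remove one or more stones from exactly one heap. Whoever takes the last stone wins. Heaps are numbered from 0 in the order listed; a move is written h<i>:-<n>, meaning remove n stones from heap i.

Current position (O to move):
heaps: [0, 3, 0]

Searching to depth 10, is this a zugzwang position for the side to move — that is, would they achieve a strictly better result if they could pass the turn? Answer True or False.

[(0,3,0)] O move#1: h1:-1:-1/(0,2,0), h1:-2:-1/(0,1,0), h1:-3:+1/(0,0,0)*
[(0,0,0)] end (terminal -1, X#2); searched (0,3,0) to 10
if O skipped the turn, X would face:
~ [(0,3,0)] X move#1: h1:-1:-1/(0,2,0), h1:-2:-1/(0,1,0), h1:-3:+1/(0,0,0)*
~ [(0,0,0)] end (terminal -1, O#2); searched (0,3,0) to 10
compare (O): move=+1 vs pass=-1

zugzwang((0,3,0), O) = False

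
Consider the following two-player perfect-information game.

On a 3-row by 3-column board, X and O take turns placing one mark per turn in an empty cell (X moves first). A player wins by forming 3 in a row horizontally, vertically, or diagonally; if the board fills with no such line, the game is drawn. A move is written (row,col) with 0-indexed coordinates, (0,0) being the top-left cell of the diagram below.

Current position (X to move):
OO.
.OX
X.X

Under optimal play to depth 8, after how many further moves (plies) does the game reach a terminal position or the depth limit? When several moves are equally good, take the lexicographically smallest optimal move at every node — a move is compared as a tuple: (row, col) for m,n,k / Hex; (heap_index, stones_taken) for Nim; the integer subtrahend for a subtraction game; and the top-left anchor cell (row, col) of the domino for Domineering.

[OO./.OX/X.X] X move#1: (0,2):+1/OOX/.OX/X.X*, (1,0):-1/OO./XOX/X.X, (2,1):+1/OO./.OX/XXX
[OOX/.OX/X.X] end (terminal -1, O#2); searched OO./.OX/X.X to 8

PV length from [OO./.OX/X.X]: 1 ply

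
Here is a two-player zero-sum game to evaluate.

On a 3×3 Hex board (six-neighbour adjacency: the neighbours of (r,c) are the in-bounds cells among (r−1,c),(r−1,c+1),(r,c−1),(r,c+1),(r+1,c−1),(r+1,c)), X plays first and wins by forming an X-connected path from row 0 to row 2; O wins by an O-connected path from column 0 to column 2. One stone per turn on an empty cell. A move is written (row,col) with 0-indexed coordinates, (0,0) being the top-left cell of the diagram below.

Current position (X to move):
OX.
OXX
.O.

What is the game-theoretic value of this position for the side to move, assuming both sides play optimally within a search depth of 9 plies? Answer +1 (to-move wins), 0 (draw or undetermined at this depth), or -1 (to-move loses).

[OX./OXX/.O.] X move#1: (0,2):+1/OXX/OXX/.O.*, (2,0):+1/OX./OXX/XO., (2,2):+1/OX./OXX/.OX
[OXX/OXX/.O.] O move#2: (2,0):-1/OXX/OXX/OO.*, (2,2):-1/OXX/OXX/.OO
[OXX/OXX/OO.] X move#3: (2,2):+1/OXX/OXX/OOX*
[OXX/OXX/OOX] end (terminal -1, O#4); searched OX./OXX/.O. to 9

value(OX./OXX/.O., X) = +1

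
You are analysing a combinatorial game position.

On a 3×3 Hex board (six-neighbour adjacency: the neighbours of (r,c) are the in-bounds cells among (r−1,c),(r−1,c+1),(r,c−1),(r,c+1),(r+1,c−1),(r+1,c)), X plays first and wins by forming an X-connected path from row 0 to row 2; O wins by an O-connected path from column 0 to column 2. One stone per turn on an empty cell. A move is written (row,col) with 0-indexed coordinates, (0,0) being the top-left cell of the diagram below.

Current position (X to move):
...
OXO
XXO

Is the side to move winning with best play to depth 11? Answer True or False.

X winning at [.../OXO/XXO]: True

[.../OXO/XXO] X move#1: (0,0):+1/X../OXO/XXO*, (0,1):+1/.X./OXO/XXO, (0,2):+1/..X/OXO/XXO
[X../OXO/XXO] O move#2: (0,1):-1/XO./OXO/XXO*, (0,2):-1/X.O/OXO/XXO
[XO./OXO/XXO] X move#3: (0,2):+1/XOX/OXO/XXO*
[XOX/OXO/XXO] end (terminal -1, O#4); searched .../OXO/XXO to 11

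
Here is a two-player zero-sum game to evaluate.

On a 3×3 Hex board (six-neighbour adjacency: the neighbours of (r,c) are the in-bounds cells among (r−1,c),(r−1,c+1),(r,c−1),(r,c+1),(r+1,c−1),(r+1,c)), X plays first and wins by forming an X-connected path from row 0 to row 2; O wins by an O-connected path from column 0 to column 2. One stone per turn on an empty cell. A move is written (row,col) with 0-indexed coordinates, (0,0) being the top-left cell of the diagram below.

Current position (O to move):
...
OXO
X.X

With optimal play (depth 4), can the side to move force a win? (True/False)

O winning at [.../OXO/X.X]: False

[.../OXO/X.X] O move#1: (0,0):-1/O../OXO/X.X*, (0,1):-1/.O./OXO/X.X, (0,2):-1/..O/OXO/X.X, (2,1):-1/.../OXO/XOX
[O../OXO/X.X] X move#2: (0,1):+1/OX./OXO/X.X*, (0,2):+1/O.X/OXO/X.X, (2,1):+1/O../OXO/XXX
[OX./OXO/X.X] end (terminal -1, O#3); searched .../OXO/X.X to 4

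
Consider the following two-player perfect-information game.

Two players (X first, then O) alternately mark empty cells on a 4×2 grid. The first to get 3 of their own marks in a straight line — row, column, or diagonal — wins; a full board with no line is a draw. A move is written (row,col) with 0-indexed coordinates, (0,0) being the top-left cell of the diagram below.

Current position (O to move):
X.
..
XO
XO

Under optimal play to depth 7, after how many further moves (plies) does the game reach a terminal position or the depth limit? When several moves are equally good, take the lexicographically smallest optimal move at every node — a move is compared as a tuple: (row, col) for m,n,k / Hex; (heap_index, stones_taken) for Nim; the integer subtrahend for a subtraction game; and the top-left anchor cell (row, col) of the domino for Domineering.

[X./../XO/XO] O move#1: (0,1):-1/XO/../XO/XO, (1,0):+0/X./O./XO/XO, (1,1):+1/X./.O/XO/XO*
[X./.O/XO/XO] end (terminal -1, X#2); searched X./../XO/XO to 7

PV length from [X./../XO/XO]: 1 ply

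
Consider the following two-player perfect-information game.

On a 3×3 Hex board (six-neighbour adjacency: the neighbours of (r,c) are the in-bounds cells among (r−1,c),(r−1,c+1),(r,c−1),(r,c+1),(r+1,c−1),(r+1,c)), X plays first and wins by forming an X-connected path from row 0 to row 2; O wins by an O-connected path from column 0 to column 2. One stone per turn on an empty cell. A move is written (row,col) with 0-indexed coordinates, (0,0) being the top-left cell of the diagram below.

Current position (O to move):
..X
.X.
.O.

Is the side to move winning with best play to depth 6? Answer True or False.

p1 O@[..X/.X./.O.]: (0,0)[O.X/.X./.O.]-1 (0,1)[.OX/.X./.O.]-1 (1,0)[..X/OX./.O.]-1 (1,2)[..X/.XO/.O.]-1 (2,0)[..X/.X./OO.]+1* (2,2)[..X/.X./.OO]-1
p2 X@[..X/.X./OO.]: (0,0)[X.X/.X./OO.]-1* (0,1)[.XX/.X./OO.]-1 (1,0)[..X/XX./OO.]-1 (1,2)[..X/.XX/OO.]-1 (2,2)[..X/.X./OOX]-1
p3 O@[X.X/.X./OO.]: (0,1)[XOX/.X./OO.]+1* (1,0)[X.X/OX./OO.]+1 (1,2)[X.X/.XO/OO.]+1 (2,2)[X.X/.X./OOO]+1
p4 X@[XOX/.X./OO.]: (1,0)[XOX/XX./OO.]-1* (1,2)[XOX/.XX/OO.]-1 (2,2)[XOX/.X./OOX]-1
p5 O@[XOX/XX./OO.]: (1,2)[XOX/XXO/OO.]+1* (2,2)[XOX/XX./OOO]+1
p6 X@[XOX/XXO/OO.] terminal -1; root [..X/.X./.O.] d6

O winning at [..X/.X./.O.]: True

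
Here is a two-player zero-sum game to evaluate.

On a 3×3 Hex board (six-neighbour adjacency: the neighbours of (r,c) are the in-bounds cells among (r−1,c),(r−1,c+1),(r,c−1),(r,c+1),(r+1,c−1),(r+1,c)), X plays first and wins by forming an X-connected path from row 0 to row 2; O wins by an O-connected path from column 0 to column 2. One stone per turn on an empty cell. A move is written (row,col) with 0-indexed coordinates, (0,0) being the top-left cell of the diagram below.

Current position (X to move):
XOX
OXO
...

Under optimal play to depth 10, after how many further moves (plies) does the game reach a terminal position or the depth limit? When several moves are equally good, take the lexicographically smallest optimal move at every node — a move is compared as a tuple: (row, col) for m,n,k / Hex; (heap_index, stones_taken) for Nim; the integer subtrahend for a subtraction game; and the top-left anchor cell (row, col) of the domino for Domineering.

[XOX/OXO/...] X move#1: (2,0):+1/XOX/OXO/X..*, (2,1):+1/XOX/OXO/.X., (2,2):+1/XOX/OXO/..X
[XOX/OXO/X..] end (terminal -1, O#2); searched XOX/OXO/... to 10

PV length from [XOX/OXO/...]: 1 ply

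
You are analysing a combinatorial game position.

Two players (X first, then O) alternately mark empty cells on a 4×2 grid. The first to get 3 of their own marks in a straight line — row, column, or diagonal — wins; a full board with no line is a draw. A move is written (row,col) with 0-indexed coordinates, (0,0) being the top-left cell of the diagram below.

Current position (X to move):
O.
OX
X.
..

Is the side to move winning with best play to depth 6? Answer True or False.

X winning at [O./OX/X./..]: True

ply 1, X at O./OX/X./.. | (0,1)=+0→OX/OX/X./..; (2,1)=+1→O./OX/XX/..*; (3,0)=+0→O./OX/X./X.; (3,1)=+0→O./OX/X./.X
ply 2, O at O./OX/XX/.. | (0,1)=-1→OO/OX/XX/..*; (3,0)=-1→O./OX/XX/O.; (3,1)=-1→O./OX/XX/.O
ply 3, X at OO/OX/XX/.. | (3,0)=+0→OO/OX/XX/X.; (3,1)=+1→OO/OX/XX/.X*
ply 4: OO/OX/XX/.X is terminal -1 (O); from O./OX/X./.. depth 6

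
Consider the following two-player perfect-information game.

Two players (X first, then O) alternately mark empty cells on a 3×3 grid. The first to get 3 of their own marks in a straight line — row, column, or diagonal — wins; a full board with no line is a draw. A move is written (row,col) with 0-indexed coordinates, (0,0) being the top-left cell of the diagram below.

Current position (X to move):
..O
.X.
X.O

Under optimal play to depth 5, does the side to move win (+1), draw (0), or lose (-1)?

value(..O/.X./X.O, X) = 0

[..O/.X./X.O] X move#1: (0,0):-1/X.O/.X./X.O, (0,1):-1/.XO/.X./X.O, (1,0):-1/..O/XX./X.O, (1,2):+0/..O/.XX/X.O*, (2,1):-1/..O/.X./XXO
[..O/.XX/X.O] O move#2: (0,0):-1/O.O/.XX/X.O, (0,1):-1/.OO/.XX/X.O, (1,0):+0/..O/OXX/X.O*, (2,1):-1/..O/.XX/XOO
[..O/OXX/X.O] X move#3: (0,0):+0/X.O/OXX/X.O*, (0,1):+0/.XO/OXX/X.O, (2,1):+0/..O/OXX/XXO
[X.O/OXX/X.O] O move#4: (0,1):+0/XOO/OXX/X.O*, (2,1):+0/X.O/OXX/XOO
[XOO/OXX/X.O] X move#5: (2,1):+0/XOO/OXX/XXO*
[XOO/OXX/XXO] end (terminal +0, O#6); searched ..O/.X./X.O to 5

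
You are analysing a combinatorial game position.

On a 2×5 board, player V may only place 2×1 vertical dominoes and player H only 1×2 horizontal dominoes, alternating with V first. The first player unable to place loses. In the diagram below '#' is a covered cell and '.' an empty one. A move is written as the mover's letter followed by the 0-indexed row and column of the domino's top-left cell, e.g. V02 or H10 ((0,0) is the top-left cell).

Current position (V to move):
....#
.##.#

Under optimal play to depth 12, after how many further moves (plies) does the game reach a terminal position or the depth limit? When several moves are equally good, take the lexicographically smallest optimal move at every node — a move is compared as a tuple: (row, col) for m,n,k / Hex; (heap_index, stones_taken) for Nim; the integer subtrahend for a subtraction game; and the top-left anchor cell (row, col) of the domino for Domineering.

p1 V@[....#/.##.#]: V00[#...#/###.#]-1* V03[...##/.####]-1
p2 H@[#...#/###.#]: H01[###.#/###.#]-1 H02[#.###/###.#]+1*
p3 V@[#.###/###.#] terminal -1; root [....#/.##.#] d12

PV length from [....#/.##.#]: 2 plies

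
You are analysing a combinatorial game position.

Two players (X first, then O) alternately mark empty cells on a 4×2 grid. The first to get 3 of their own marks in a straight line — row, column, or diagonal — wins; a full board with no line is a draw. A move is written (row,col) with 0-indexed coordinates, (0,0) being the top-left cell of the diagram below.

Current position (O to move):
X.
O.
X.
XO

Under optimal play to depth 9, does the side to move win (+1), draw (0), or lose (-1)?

value(X./O./X./XO, O) = 0

p1 O@[X./O./X./XO]: (0,1)[XO/O./X./XO]+0* (1,1)[X./OO/X./XO]+0 (2,1)[X./O./XO/XO]+0
p2 X@[XO/O./X./XO]: (1,1)[XO/OX/X./XO]+0* (2,1)[XO/O./XX/XO]+0
p3 O@[XO/OX/X./XO]: (2,1)[XO/OX/XO/XO]+0*
p4 X@[XO/OX/XO/XO] terminal +0; root [X./O./X./XO] d9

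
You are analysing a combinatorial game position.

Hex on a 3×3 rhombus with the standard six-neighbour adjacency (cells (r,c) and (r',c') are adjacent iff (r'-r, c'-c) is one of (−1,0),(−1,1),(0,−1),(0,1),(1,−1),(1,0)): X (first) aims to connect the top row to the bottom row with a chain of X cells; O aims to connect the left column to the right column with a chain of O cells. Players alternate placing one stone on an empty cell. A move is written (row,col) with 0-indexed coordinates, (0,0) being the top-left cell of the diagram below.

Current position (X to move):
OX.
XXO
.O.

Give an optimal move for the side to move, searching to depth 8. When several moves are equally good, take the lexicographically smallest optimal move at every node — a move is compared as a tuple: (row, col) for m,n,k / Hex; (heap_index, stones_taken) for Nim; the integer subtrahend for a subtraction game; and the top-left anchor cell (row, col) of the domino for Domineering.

ply 1, X at OX./XXO/.O. | (0,2)=-1→OXX/XXO/.O.; (2,0)=+1→OX./XXO/XO.*; (2,2)=-1→OX./XXO/.OX
ply 2: OX./XXO/XO. is terminal -1 (O); from OX./XXO/.O. depth 8

X's best at [OX./XXO/.O.]: (2,0)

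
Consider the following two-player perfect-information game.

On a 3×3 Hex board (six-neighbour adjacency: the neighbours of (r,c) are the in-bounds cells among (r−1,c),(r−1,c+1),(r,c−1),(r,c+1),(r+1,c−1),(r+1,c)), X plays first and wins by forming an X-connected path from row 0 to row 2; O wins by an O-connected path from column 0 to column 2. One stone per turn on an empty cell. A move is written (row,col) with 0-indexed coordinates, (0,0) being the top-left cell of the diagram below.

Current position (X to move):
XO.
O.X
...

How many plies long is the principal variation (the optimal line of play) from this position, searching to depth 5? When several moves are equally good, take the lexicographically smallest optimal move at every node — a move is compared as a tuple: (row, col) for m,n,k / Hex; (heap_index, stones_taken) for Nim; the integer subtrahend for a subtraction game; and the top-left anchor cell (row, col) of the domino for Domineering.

PV length from [XO./O.X/...]: 5 plies

p1 X@[XO./O.X/...]: (0,2)[XOX/O.X/...]+1* (1,1)[XO./OXX/...]-1 (2,0)[XO./O.X/X..]-1 (2,1)[XO./O.X/.X.]-1 (2,2)[XO./O.X/..X]-1
p2 O@[XOX/O.X/...]: (1,1)[XOX/OOX/...]-1* (2,0)[XOX/O.X/O..]-1 (2,1)[XOX/O.X/.O.]-1 (2,2)[XOX/O.X/..O]-1
p3 X@[XOX/OOX/...]: (2,0)[XOX/OOX/X..]+1* (2,1)[XOX/OOX/.X.]+1 (2,2)[XOX/OOX/..X]+1
p4 O@[XOX/OOX/X..]: (2,1)[XOX/OOX/XO.]-1* (2,2)[XOX/OOX/X.O]-1
p5 X@[XOX/OOX/XO.]: (2,2)[XOX/OOX/XOX]+1*
p6 O@[XOX/OOX/XOX] terminal -1; root [XO./O.X/...] d5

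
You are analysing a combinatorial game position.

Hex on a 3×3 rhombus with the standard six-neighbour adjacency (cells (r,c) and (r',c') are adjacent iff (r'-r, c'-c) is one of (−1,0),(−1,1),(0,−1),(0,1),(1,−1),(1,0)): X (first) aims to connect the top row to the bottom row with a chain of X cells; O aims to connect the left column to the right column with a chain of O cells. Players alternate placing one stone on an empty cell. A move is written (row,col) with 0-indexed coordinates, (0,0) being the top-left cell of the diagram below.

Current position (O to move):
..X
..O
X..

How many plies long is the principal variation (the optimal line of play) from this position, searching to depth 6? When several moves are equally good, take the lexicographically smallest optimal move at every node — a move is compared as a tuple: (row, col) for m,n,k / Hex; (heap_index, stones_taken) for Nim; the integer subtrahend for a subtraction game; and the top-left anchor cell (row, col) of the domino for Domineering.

PV length from [..X/..O/X..]: 4 plies

ply 1, O at ..X/..O/X.. | (0,0)=-1→O.X/..O/X..*; (0,1)=-1→.OX/..O/X..; (1,0)=-1→..X/O.O/X..; (1,1)=-1→..X/.OO/X..; (2,1)=-1→..X/..O/XO.; (2,2)=-1→..X/..O/X.O
ply 2, X at O.X/..O/X.. | (0,1)=+1→OXX/..O/X..*; (1,0)=+1→O.X/X.O/X..; (1,1)=+1→O.X/.XO/X..; (2,1)=-1→O.X/..O/XX.; (2,2)=-1→O.X/..O/X.X
ply 3, O at OXX/..O/X.. | (1,0)=-1→OXX/O.O/X..*; (1,1)=-1→OXX/.OO/X..; (2,1)=-1→OXX/..O/XO.; (2,2)=-1→OXX/..O/X.O
ply 4, X at OXX/O.O/X.. | (1,1)=+1→OXX/OXO/X..*; (2,1)=-1→OXX/O.O/XX.; (2,2)=-1→OXX/O.O/X.X
ply 5: OXX/OXO/X.. is terminal -1 (O); from ..X/..O/X.. depth 6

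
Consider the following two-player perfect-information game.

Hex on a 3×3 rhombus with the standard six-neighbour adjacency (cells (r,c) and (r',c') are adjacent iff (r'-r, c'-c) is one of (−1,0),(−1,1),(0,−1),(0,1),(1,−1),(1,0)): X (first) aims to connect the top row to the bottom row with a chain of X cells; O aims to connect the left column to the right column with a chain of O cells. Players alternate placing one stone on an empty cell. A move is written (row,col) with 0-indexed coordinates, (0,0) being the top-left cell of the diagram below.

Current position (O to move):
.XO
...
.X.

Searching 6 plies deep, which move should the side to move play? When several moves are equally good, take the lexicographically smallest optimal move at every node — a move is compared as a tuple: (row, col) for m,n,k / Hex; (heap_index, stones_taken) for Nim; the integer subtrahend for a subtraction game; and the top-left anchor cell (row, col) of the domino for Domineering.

ply 1, O at .XO/.../.X. | (0,0)=-1→OXO/.../.X.; (1,0)=-1→.XO/O../.X.; (1,1)=+1→.XO/.O./.X.*; (1,2)=-1→.XO/..O/.X.; (2,0)=-1→.XO/.../OX.; (2,2)=-1→.XO/.../.XO
ply 2, X at .XO/.O./.X. | (0,0)=-1→XXO/.O./.X.*; (1,0)=-1→.XO/XO./.X.; (1,2)=-1→.XO/.OX/.X.; (2,0)=-1→.XO/.O./XX.; (2,2)=-1→.XO/.O./.XX
ply 3, O at XXO/.O./.X. | (1,0)=+1→XXO/OO./.X.*; (1,2)=+1→XXO/.OO/.X.; (2,0)=+1→XXO/.O./OX.; (2,2)=+1→XXO/.O./.XO
ply 4: XXO/OO./.X. is terminal -1 (X); from .XO/.../.X. depth 6

O's best at [.XO/.../.X.]: (1,1)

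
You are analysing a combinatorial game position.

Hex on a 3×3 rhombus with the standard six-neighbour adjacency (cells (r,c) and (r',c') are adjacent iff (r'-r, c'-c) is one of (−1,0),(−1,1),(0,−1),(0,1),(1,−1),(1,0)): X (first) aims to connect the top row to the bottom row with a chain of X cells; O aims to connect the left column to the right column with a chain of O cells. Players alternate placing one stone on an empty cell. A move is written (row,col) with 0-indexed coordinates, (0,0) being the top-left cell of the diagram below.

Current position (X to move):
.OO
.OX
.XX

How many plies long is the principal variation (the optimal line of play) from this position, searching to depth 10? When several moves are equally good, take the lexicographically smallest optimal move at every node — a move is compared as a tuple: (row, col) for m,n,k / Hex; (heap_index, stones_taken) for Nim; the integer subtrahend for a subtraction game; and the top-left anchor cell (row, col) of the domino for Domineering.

PV length from [.OO/.OX/.XX]: 2 plies

ply 1, X at .OO/.OX/.XX | (0,0)=-1→XOO/.OX/.XX*; (1,0)=-1→.OO/XOX/.XX; (2,0)=-1→.OO/.OX/XXX
ply 2, O at XOO/.OX/.XX | (1,0)=+1→XOO/OOX/.XX*; (2,0)=+1→XOO/.OX/OXX
ply 3: XOO/OOX/.XX is terminal -1 (X); from .OO/.OX/.XX depth 10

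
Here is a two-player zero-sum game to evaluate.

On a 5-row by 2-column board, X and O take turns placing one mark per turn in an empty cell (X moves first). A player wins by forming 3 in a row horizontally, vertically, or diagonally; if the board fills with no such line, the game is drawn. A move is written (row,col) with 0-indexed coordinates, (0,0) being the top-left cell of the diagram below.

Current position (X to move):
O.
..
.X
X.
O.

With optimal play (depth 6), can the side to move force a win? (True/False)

X winning at [O./../.X/X./O.]: True

p1 X@[O./../.X/X./O.]: (0,1)[OX/../.X/X./O.]+0 (1,0)[O./X./.X/X./O.]+1* (1,1)[O./.X/.X/X./O.]+1 (2,0)[O./../XX/X./O.]+1 (3,1)[O./../.X/XX/O.]+1 (4,1)[O./../.X/X./OX]+0
p2 O@[O./X./.X/X./O.]: (0,1)[OO/X./.X/X./O.]-1* (1,1)[O./XO/.X/X./O.]-1 (2,0)[O./X./OX/X./O.]-1 (3,1)[O./X./.X/XO/O.]-1 (4,1)[O./X./.X/X./OO]-1
p3 X@[OO/X./.X/X./O.]: (1,1)[OO/XX/.X/X./O.]+1* (2,0)[OO/X./XX/X./O.]+1 (3,1)[OO/X./.X/XX/O.]+1 (4,1)[OO/X./.X/X./OX]+1
p4 O@[OO/XX/.X/X./O.]: (2,0)[OO/XX/OX/X./O.]-1* (3,1)[OO/XX/.X/XO/O.]-1 (4,1)[OO/XX/.X/X./OO]-1
p5 X@[OO/XX/OX/X./O.]: (3,1)[OO/XX/OX/XX/O.]+1* (4,1)[OO/XX/OX/X./OX]+0
p6 O@[OO/XX/OX/XX/O.] terminal -1; root [O./../.X/X./O.] d6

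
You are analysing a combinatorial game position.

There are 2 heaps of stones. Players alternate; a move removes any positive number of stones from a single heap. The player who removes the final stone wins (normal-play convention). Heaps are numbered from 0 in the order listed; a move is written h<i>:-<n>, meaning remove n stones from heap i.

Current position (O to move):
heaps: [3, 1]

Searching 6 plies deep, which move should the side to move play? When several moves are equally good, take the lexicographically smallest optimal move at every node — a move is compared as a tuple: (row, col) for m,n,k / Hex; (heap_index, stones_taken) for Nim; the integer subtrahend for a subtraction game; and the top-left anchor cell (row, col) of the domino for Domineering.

[(3,1)] O move#1: h0:-1:-1/(2,1), h0:-2:+1/(1,1)*, h0:-3:-1/(0,1), h1:-1:-1/(3,0)
[(1,1)] X move#2: h0:-1:-1/(0,1)*, h1:-1:-1/(1,0)
[(0,1)] O move#3: h1:-1:+1/(0,0)*
[(0,0)] end (terminal -1, X#4); searched (3,1) to 6

O's best at [(3,1)]: h0:-2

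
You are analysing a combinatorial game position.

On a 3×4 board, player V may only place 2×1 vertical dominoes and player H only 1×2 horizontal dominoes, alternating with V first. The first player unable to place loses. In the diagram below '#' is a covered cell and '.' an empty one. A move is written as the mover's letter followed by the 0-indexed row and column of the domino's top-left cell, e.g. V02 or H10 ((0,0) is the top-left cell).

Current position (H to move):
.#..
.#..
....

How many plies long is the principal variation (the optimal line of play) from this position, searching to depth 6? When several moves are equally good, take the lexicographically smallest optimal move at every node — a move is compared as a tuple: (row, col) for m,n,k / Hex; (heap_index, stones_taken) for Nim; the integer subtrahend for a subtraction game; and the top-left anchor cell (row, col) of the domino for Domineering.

PV length from [.#../.#../....]: 3 plies

ply 1, H at .#../.#../.... | H02=-1→.###/.#../....; H12=+1→.#../.###/....*; H20=-1→.#../.#../##..; H21=-1→.#../.#../.##.; H22=-1→.#../.#../..##
ply 2, V at .#../.###/.... | V00=-1→##../####/....*; V10=-1→.#../####/#...
ply 3, H at ##../####/.... | H02=+1→####/####/....*; H20=+1→##../####/##..; H21=+1→##../####/.##.; H22=+1→##../####/..##
ply 4: ####/####/.... is terminal -1 (V); from .#../.#../.... depth 6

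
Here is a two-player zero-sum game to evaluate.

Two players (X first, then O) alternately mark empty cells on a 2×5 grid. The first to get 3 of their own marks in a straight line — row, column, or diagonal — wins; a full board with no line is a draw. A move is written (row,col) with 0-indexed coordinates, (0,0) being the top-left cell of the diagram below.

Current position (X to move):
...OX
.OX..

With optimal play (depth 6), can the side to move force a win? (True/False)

ply 1, X at ...OX/.OX.. | (0,0)=+0→X..OX/.OX..*; (0,1)=+0→.X.OX/.OX..; (0,2)=+0→..XOX/.OX..; (1,0)=+0→...OX/XOX..; (1,3)=+0→...OX/.OXX.; (1,4)=+0→...OX/.OX.X
ply 2, O at X..OX/.OX.. | (0,1)=+0→XO.OX/.OX..*; (0,2)=+0→X.OOX/.OX..; (1,0)=+0→X..OX/OOX..; (1,3)=+0→X..OX/.OXO.; (1,4)=+0→X..OX/.OX.O
ply 3, X at XO.OX/.OX.. | (0,2)=+0→XOXOX/.OX..*; (1,0)=-1→XO.OX/XOX..; (1,3)=-1→XO.OX/.OXX.; (1,4)=-1→XO.OX/.OX.X
ply 4, O at XOXOX/.OX.. | (1,0)=+0→XOXOX/OOX..*; (1,3)=+0→XOXOX/.OXO.; (1,4)=+0→XOXOX/.OX.O
ply 5, X at XOXOX/OOX.. | (1,3)=+0→XOXOX/OOXX.*; (1,4)=+0→XOXOX/OOX.X
ply 6, O at XOXOX/OOXX. | (1,4)=+0→XOXOX/OOXXO*
ply 7: XOXOX/OOXXO is terminal +0 (X); from ...OX/.OX.. depth 6

X winning at [...OX/.OX..]: False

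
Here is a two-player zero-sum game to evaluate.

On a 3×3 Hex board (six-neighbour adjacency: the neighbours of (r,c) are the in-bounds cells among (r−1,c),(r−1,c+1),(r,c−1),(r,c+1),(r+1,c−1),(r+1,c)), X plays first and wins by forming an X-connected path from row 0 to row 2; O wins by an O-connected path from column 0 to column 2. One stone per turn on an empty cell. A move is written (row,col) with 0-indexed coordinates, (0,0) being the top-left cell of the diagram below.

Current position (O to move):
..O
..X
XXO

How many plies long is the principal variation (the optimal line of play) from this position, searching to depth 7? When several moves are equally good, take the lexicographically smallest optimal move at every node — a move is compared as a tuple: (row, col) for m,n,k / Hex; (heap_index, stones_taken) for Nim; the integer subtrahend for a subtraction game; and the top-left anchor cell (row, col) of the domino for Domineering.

[..O/..X/XXO] O move#1: (0,0):-1/O.O/..X/XXO, (0,1):+1/.OO/..X/XXO*, (1,0):+1/..O/O.X/XXO, (1,1):-1/..O/.OX/XXO
[.OO/..X/XXO] X move#2: (0,0):-1/XOO/..X/XXO*, (1,0):-1/.OO/X.X/XXO, (1,1):-1/.OO/.XX/XXO
[XOO/..X/XXO] O move#3: (1,0):+1/XOO/O.X/XXO*, (1,1):-1/XOO/.OX/XXO
[XOO/O.X/XXO] end (terminal -1, X#4); searched ..O/..X/XXO to 7

PV length from [..O/..X/XXO]: 3 plies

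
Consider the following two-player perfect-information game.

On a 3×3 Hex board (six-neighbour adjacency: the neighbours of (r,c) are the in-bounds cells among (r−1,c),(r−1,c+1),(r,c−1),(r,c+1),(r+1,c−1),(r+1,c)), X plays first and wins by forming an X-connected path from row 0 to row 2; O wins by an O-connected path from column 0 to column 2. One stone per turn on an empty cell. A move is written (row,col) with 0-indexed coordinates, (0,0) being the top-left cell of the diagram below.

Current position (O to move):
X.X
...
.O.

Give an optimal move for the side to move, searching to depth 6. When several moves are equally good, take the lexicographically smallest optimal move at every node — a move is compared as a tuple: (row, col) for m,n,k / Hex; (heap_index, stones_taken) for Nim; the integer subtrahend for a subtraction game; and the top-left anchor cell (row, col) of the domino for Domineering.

ply 1, O at X.X/.../.O. | (0,1)=-1→XOX/.../.O.; (1,0)=+1→X.X/O../.O.*; (1,1)=+1→X.X/.O./.O.; (1,2)=-1→X.X/..O/.O.; (2,0)=+1→X.X/.../OO.; (2,2)=-1→X.X/.../.OO
ply 2, X at X.X/O../.O. | (0,1)=-1→XXX/O../.O.*; (1,1)=-1→X.X/OX./.O.; (1,2)=-1→X.X/O.X/.O.; (2,0)=-1→X.X/O../XO.; (2,2)=-1→X.X/O../.OX
ply 3, O at XXX/O../.O. | (1,1)=+1→XXX/OO./.O.*; (1,2)=+1→XXX/O.O/.O.; (2,0)=+1→XXX/O../OO.; (2,2)=+1→XXX/O../.OO
ply 4, X at XXX/OO./.O. | (1,2)=-1→XXX/OOX/.O.*; (2,0)=-1→XXX/OO./XO.; (2,2)=-1→XXX/OO./.OX
ply 5, O at XXX/OOX/.O. | (2,0)=-1→XXX/OOX/OO.; (2,2)=+1→XXX/OOX/.OO*
ply 6: XXX/OOX/.OO is terminal -1 (X); from X.X/.../.O. depth 6

O's best at [X.X/.../.O.]: (1,0)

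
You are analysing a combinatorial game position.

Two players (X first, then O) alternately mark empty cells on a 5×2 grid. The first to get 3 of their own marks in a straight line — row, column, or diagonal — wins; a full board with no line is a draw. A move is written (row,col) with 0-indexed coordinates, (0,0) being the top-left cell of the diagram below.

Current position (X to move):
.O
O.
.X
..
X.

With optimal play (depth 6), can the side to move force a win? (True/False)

X winning at [.O/O./.X/../X.]: True

p1 X@[.O/O./.X/../X.]: (0,0)[XO/O./.X/../X.]+0 (1,1)[.O/OX/.X/../X.]+0 (2,0)[.O/O./XX/../X.]+1* (3,0)[.O/O./.X/X./X.]+0 (3,1)[.O/O./.X/.X/X.]+1 (4,1)[.O/O./.X/../XX]+0
p2 O@[.O/O./XX/../X.]: (0,0)[OO/O./XX/../X.]-1* (1,1)[.O/OO/XX/../X.]-1 (3,0)[.O/O./XX/O./X.]-1 (3,1)[.O/O./XX/.O/X.]-1 (4,1)[.O/O./XX/../XO]-1
p3 X@[OO/O./XX/../X.]: (1,1)[OO/OX/XX/../X.]+1* (3,0)[OO/O./XX/X./X.]+1 (3,1)[OO/O./XX/.X/X.]+1 (4,1)[OO/O./XX/../XX]+1
p4 O@[OO/OX/XX/../X.]: (3,0)[OO/OX/XX/O./X.]-1* (3,1)[OO/OX/XX/.O/X.]-1 (4,1)[OO/OX/XX/../XO]-1
p5 X@[OO/OX/XX/O./X.]: (3,1)[OO/OX/XX/OX/X.]+1* (4,1)[OO/OX/XX/O./XX]+0
p6 O@[OO/OX/XX/OX/X.] terminal -1; root [.O/O./.X/../X.] d6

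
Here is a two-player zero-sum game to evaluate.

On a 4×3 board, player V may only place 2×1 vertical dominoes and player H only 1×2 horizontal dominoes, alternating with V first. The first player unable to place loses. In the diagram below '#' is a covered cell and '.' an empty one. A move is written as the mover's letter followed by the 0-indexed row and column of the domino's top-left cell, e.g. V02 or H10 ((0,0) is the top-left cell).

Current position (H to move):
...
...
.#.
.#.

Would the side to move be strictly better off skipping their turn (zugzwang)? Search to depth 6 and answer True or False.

[.../.../.#./.#.] H move#1: H00:-1/##./.../.#./.#.*, H01:-1/.##/.../.#./.#., H10:-1/.../##./.#./.#., H11:-1/.../.##/.#./.#.
[##./.../.#./.#.] V move#2: V02:+1/###/..#/.#./.#.*, V10:+1/##./#../##./.#., V12:+1/##./..#/.##/.#., V20:+1/##./.../##./##., V22:+1/##./.../.##/.##
[###/..#/.#./.#.] H move#3: H10:-1/###/###/.#./.#.*
[###/###/.#./.#.] V move#4: V20:+1/###/###/##./##.*, V22:+1/###/###/.##/.##
[###/###/##./##.] end (terminal -1, H#5); searched .../.../.#./.#. to 6
pass branch (V moves first from the same position):
  | [.../.../.#./.#.] V move#1: V00:+1/#../#../.#./.#.*, V01:+1/.#./.#./.#./.#., V02:+1/..#/..#/.#./.#., V10:-1/.../#../##./.#., V12:-1/.../..#/.##/.#., V20:+1/.../.../##./##., V22:+1/.../.../.##/.##
  | [#../#../.#./.#.] H move#2: H01:-1/###/#../.#./.#.*, H11:-1/#../###/.#./.#.
  | [###/#../.#./.#.] V move#3: V12:+1/###/#.#/.##/.#.*, V20:+1/###/#../##./##., V22:+1/###/#../.##/.##
  | [###/#.#/.##/.#.] end (terminal -1, H#4); searched .../.../.#./.#. to 6
H moving scores -1; H passing scores -1

zugzwang(.../.../.#./.#., H) = False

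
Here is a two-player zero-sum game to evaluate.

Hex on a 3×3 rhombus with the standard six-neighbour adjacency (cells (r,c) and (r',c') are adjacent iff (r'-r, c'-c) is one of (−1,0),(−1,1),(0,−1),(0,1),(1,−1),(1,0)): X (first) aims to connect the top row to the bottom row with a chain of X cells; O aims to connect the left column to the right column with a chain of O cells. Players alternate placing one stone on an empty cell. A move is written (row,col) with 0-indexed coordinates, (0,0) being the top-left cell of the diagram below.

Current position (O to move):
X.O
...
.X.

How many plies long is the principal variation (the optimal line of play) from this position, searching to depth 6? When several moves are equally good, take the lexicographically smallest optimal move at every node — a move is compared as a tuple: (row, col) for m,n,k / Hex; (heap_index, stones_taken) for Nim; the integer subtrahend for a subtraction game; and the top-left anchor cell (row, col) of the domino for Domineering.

ply 1, O at X.O/.../.X. | (0,1)=-1→XOO/.../.X.; (1,0)=+1→X.O/O../.X.*; (1,1)=+1→X.O/.O./.X.; (1,2)=-1→X.O/..O/.X.; (2,0)=-1→X.O/.../OX.; (2,2)=-1→X.O/.../.XO
ply 2, X at X.O/O../.X. | (0,1)=-1→XXO/O../.X.*; (1,1)=-1→X.O/OX./.X.; (1,2)=-1→X.O/O.X/.X.; (2,0)=-1→X.O/O../XX.; (2,2)=-1→X.O/O../.XX
ply 3, O at XXO/O../.X. | (1,1)=+1→XXO/OO./.X.*; (1,2)=-1→XXO/O.O/.X.; (2,0)=-1→XXO/O../OX.; (2,2)=-1→XXO/O../.XO
ply 4: XXO/OO./.X. is terminal -1 (X); from X.O/.../.X. depth 6

PV length from [X.O/.../.X.]: 3 plies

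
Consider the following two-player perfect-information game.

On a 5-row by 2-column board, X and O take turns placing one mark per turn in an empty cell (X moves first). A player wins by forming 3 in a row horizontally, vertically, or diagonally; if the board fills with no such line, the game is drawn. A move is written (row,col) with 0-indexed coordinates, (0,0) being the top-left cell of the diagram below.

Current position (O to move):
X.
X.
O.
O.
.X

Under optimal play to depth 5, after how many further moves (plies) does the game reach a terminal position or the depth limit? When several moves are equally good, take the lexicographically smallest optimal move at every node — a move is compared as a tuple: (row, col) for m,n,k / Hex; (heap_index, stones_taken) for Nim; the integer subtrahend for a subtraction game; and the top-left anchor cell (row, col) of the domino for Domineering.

ply 1, O at X./X./O./O./.X | (0,1)=+0→XO/X./O./O./.X; (1,1)=+1→X./XO/O./O./.X*; (2,1)=+1→X./X./OO/O./.X; (3,1)=+0→X./X./O./OO/.X; (4,0)=+1→X./X./O./O./OX
ply 2, X at X./XO/O./O./.X | (0,1)=-1→XX/XO/O./O./.X*; (2,1)=-1→X./XO/OX/O./.X; (3,1)=-1→X./XO/O./OX/.X; (4,0)=-1→X./XO/O./O./XX
ply 3, O at XX/XO/O./O./.X | (2,1)=+1→XX/XO/OO/O./.X*; (3,1)=+1→XX/XO/O./OO/.X; (4,0)=+1→XX/XO/O./O./OX
ply 4, X at XX/XO/OO/O./.X | (3,1)=-1→XX/XO/OO/OX/.X*; (4,0)=-1→XX/XO/OO/O./XX
ply 5, O at XX/XO/OO/OX/.X | (4,0)=+1→XX/XO/OO/OX/OX*
ply 6: XX/XO/OO/OX/OX is terminal -1 (X); from X./X./O./O./.X depth 5

PV length from [X./X./O./O./.X]: 5 plies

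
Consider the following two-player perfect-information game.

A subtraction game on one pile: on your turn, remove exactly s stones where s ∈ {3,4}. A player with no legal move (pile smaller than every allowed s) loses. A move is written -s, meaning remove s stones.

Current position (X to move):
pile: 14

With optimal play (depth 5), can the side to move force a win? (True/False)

ply 1, X at 14 | -3=-1→11*; -4=-1→10
ply 2, O at 11 | -3=+1→8*; -4=+1→7
ply 3, X at 8 | -3=-1→5*; -4=-1→4
ply 4, O at 5 | -3=+1→2*; -4=+1→1
ply 5: 2 is terminal -1 (X); from 14 depth 5

X winning at [14]: False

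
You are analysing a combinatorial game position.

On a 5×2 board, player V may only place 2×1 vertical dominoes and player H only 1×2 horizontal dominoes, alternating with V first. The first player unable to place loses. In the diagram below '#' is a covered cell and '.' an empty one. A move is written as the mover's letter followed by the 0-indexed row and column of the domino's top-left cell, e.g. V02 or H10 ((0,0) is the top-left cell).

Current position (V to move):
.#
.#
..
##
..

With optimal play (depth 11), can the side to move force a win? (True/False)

ply 1, V at .#/.#/../##/.. | V00=-1→##/##/../##/..*; V10=-1→.#/##/#./##/..
ply 2, H at ##/##/../##/.. | H20=+1→##/##/##/##/..*; H40=+1→##/##/../##/##
ply 3: ##/##/##/##/.. is terminal -1 (V); from .#/.#/../##/.. depth 11

V winning at [.#/.#/../##/..]: False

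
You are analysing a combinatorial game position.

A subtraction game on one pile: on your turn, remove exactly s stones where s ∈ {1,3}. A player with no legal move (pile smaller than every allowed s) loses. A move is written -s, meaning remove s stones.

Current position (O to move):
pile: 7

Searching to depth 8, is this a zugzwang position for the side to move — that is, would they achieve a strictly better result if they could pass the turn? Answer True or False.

[7] O move#1: -1:+1/6*, -3:+1/4
[6] X move#2: -1:-1/5*, -3:-1/3
[5] O move#3: -1:+1/4*, -3:+1/2
[4] X move#4: -1:-1/3*, -3:-1/1
[3] O move#5: -1:+1/2*, -3:+1/0
[2] X move#6: -1:-1/1*
[1] O move#7: -1:+1/0*
[0] end (terminal -1, X#8); searched 7 to 8
pass branch (X moves first from the same position):
  | [7] X move#1: -1:+1/6*, -3:+1/4
  | [6] O move#2: -1:-1/5*, -3:-1/3
  | [5] X move#3: -1:+1/4*, -3:+1/2
  | [4] O move#4: -1:-1/3*, -3:-1/1
  | [3] X move#5: -1:+1/2*, -3:+1/0
  | [2] O move#6: -1:-1/1*
  | [1] X move#7: -1:+1/0*
  | [0] end (terminal -1, O#8); searched 7 to 8
O moving scores +1; O passing scores -1

zugzwang(7, O) = False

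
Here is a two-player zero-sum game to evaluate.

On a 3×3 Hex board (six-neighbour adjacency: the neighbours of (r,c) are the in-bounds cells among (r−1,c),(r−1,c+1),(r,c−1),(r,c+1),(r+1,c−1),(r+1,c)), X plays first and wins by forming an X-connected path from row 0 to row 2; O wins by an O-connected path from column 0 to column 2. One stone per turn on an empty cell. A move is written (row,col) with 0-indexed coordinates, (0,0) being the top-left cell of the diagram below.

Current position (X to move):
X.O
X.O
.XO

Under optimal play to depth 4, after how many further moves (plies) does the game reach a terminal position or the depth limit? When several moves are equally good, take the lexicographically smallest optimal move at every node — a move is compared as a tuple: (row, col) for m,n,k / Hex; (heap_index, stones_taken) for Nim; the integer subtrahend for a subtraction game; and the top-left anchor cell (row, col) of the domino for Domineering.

PV length from [X.O/X.O/.XO]: 3 plies

ply 1, X at X.O/X.O/.XO | (0,1)=+1→XXO/X.O/.XO*; (1,1)=+1→X.O/XXO/.XO; (2,0)=+1→X.O/X.O/XXO
ply 2, O at XXO/X.O/.XO | (1,1)=-1→XXO/XOO/.XO*; (2,0)=-1→XXO/X.O/OXO
ply 3, X at XXO/XOO/.XO | (2,0)=+1→XXO/XOO/XXO*
ply 4: XXO/XOO/XXO is terminal -1 (O); from X.O/X.O/.XO depth 4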